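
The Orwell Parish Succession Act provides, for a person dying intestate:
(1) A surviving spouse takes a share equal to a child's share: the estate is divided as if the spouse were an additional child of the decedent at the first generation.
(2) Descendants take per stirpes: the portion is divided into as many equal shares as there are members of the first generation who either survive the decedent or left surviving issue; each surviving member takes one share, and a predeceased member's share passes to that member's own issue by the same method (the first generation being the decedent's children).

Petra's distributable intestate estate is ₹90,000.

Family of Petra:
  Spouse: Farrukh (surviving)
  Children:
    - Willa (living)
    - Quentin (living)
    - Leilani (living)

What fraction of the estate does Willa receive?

Willa receives 1/4 of the estate.

The spouse counts as an additional share at the children's level, so there are 4 primary shares of ₹22,500. Farrukh takes one such share (₹22,500).
The children's combined portion (₹67,500) is divided into 3 shares of ₹22,500: Willa, Quentin, and Leilani each take ₹22,500.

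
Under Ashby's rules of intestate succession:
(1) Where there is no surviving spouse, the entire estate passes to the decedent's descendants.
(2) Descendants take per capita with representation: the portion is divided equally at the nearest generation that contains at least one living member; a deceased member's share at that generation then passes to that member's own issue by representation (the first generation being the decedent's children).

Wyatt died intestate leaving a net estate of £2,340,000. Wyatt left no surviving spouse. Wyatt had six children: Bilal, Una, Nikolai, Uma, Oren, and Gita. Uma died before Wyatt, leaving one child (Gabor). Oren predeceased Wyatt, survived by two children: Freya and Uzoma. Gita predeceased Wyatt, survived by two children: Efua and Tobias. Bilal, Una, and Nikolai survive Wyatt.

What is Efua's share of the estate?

The entire £2,340,000 passes to the descendants.
That amount (£2,340,000) is divided into 6 shares of £390,000: Bilal, Una, and Nikolai each take £390,000; Uma's £390,000 share passes to Uma's issue; Oren's £390,000 share passes to Oren's issue; Gita's £390,000 share passes to Gita's issue.
Uma's share (£390,000) passes entirely to Gabor.
Oren's share (£390,000) is divided into 2 shares of £195,000: Freya and Uzoma each take £195,000.
Gita's share (£390,000) is divided into 2 shares of £195,000: Efua and Tobias each take £195,000.

Efua receives £195,000.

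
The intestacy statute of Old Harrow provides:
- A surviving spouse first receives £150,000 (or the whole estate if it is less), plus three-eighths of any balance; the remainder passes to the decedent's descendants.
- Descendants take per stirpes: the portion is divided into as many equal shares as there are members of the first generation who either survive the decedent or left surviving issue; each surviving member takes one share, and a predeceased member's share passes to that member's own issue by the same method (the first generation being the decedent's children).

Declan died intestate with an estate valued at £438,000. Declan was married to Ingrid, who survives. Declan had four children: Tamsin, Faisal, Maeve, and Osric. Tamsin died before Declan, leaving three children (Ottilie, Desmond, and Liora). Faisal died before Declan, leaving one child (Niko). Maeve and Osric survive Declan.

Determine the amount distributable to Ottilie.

Ingrid first takes £150,000, leaving a balance of £288,000. Ingrid then takes three-eighths of the balance (£108,000), for a total of £258,000. The remaining £180,000 passes to the descendants.
The descendants' portion (£180,000) is divided into 4 shares of £45,000: Maeve and Osric each take £45,000; Tamsin's £45,000 share passes to Tamsin's issue; Faisal's £45,000 share passes to Faisal's issue.
Tamsin's share (£45,000) is divided into 3 shares of £15,000: Ottilie, Desmond, and Liora each take £15,000.
Faisal's share (£45,000) passes entirely to Niko.

Ottilie receives £15,000.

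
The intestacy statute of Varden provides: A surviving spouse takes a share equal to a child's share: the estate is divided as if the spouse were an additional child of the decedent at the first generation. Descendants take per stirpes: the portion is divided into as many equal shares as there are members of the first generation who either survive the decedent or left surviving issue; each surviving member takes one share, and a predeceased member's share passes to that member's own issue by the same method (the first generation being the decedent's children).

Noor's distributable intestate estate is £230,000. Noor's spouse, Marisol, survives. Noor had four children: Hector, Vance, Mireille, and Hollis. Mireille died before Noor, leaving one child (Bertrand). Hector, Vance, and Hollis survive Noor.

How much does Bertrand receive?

Bertrand receives £46,000.

The spouse counts as an additional share at the children's level, so there are 5 primary shares of £46,000. Marisol takes one such share (£46,000).
The children's combined portion (£184,000) is divided into 4 shares of £46,000: Hector, Vance, and Hollis each take £46,000; Mireille's £46,000 share passes to Mireille's issue.
Mireille's share (£46,000) passes entirely to Bertrand.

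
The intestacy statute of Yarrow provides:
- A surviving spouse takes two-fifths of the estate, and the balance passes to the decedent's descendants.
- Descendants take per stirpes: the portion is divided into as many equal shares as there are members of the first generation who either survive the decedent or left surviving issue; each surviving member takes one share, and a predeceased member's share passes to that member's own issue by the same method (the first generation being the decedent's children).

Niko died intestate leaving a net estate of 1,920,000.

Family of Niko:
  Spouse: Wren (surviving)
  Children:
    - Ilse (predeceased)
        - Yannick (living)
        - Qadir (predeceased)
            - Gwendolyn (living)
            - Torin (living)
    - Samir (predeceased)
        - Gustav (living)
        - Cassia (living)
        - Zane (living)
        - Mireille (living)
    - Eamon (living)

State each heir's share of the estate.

Wren: 768,000; Yannick: 192,000; Gwendolyn: 96,000; Torin: 96,000; Gustav: 96,000; Cassia: 96,000; Zane: 96,000; Mireille: 96,000; Eamon: 384,000

Wren takes two-fifths of 1,920,000 = 768,000. The remaining 1,152,000 passes to the descendants.
The descendants' portion (1,152,000) is divided into 3 shares of 384,000: Eamon takes 384,000; Ilse's 384,000 share passes to Ilse's issue; Samir's 384,000 share passes to Samir's issue.
Ilse's share (384,000) is divided into 2 shares of 192,000: Yannick takes 192,000; Qadir's 192,000 share passes to Qadir's issue.
Qadir's share (192,000) is divided into 2 shares of 96,000: Gwendolyn and Torin each take 96,000.
Samir's share (384,000) is divided into 4 shares of 96,000: Gustav, Cassia, Zane, and Mireille each take 96,000.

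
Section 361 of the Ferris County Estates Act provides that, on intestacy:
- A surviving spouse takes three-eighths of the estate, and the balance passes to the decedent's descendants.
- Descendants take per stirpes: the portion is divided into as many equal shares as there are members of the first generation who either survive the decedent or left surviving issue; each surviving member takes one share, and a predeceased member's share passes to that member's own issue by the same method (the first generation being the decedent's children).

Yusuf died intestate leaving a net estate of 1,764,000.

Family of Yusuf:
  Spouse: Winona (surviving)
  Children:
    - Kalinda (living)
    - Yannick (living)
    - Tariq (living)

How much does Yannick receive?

Yannick receives 367,500.

Winona takes three-eighths of 1,764,000 = 661,500. The remaining 1,102,500 passes to the descendants.
The descendants' portion (1,102,500) is divided into 3 shares of 367,500: Kalinda, Yannick, and Tariq each take 367,500.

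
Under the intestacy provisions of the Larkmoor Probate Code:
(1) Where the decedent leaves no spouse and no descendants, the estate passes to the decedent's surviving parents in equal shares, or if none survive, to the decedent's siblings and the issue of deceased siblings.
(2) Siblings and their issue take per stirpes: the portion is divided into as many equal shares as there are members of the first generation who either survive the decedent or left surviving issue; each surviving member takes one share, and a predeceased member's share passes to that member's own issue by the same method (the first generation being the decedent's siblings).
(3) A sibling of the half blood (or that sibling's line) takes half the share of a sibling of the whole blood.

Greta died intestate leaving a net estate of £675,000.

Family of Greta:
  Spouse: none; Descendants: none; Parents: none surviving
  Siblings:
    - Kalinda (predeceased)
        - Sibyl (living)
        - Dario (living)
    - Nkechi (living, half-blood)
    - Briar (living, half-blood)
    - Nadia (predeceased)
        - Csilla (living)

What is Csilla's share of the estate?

The entire £675,000 passes to the siblings and their issue.
Counting each half-blood sibling's line as half a unit, there are 3 units in £675,000, so one unit is £225,000. Whole-blood lines (Kalinda and Nadia) take £225,000 each; half-blood lines (Nkechi and Briar) take £112,500 each.
Kalinda's share (£225,000) is divided into 2 shares of £112,500: Sibyl and Dario each take £112,500.
Nadia's share (£225,000) passes entirely to Csilla.

Csilla receives £225,000.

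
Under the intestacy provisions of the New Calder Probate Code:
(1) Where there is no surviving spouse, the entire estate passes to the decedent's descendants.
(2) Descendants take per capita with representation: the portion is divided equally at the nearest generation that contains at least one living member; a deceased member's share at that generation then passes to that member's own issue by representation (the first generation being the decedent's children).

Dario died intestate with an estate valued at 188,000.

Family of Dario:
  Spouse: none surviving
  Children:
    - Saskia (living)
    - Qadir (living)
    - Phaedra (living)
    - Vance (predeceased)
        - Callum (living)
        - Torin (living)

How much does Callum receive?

The entire 188,000 passes to the descendants.
That amount (188,000) is divided into 4 shares of 47,000: Saskia, Qadir, and Phaedra each take 47,000; Vance's 47,000 share passes to Vance's issue.
Vance's share (47,000) is divided into 2 shares of 23,500: Callum and Torin each take 23,500.

Callum receives 23,500.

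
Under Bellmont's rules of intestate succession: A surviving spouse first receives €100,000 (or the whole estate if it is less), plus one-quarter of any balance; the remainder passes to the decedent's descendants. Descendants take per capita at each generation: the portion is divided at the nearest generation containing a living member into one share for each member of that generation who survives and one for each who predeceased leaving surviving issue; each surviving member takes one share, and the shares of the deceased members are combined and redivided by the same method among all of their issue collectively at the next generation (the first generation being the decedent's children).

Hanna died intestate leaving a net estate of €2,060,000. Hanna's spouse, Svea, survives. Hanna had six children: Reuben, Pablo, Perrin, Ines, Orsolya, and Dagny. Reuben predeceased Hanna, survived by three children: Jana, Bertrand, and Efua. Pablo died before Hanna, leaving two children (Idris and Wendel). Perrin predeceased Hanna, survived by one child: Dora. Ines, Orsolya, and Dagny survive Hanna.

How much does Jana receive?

Jana receives €122,500.

Svea first takes €100,000, leaving a balance of €1,960,000. Svea then takes one-quarter of the balance (€490,000), for a total of €590,000. The remaining €1,470,000 passes to the descendants.
The descendants' portion (€1,470,000) is divided at the children's generation into 6 shares of €245,000. Ines, Orsolya, and Dagny each take €245,000. The 3 shares of the deceased (Reuben, Pablo, and Perrin) are combined into a pool of €735,000.
That pool (€735,000) is divided at the grandchildren's generation equally among Jana, Bertrand, Efua, Idris, Wendel, and Dora: €122,500 each.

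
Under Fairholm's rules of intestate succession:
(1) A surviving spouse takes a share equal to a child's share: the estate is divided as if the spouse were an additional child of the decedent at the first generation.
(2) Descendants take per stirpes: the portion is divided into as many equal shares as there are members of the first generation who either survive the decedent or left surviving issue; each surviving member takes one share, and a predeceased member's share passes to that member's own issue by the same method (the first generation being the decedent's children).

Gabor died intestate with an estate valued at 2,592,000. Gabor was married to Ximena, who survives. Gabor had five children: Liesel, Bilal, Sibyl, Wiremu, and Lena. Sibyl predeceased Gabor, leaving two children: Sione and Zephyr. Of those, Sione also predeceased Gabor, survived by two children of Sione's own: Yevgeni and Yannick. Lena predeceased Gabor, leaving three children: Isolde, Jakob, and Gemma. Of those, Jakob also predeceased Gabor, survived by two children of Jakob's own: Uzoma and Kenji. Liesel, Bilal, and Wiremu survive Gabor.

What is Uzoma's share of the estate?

The spouse counts as an additional share at the children's level, so there are 6 primary shares of 432,000. Ximena takes one such share (432,000).
The children's combined portion (2,160,000) is divided into 5 shares of 432,000: Liesel, Bilal, and Wiremu each take 432,000; Sibyl's 432,000 share passes to Sibyl's issue; Lena's 432,000 share passes to Lena's issue.
Sibyl's share (432,000) is divided into 2 shares of 216,000: Zephyr takes 216,000; Sione's 216,000 share passes to Sione's issue.
Sione's share (216,000) is divided into 2 shares of 108,000: Yevgeni and Yannick each take 108,000.
Lena's share (432,000) is divided into 3 shares of 144,000: Isolde and Gemma each take 144,000; Jakob's 144,000 share passes to Jakob's issue.
Jakob's share (144,000) is divided into 2 shares of 72,000: Uzoma and Kenji each take 72,000.

Uzoma receives 72,000.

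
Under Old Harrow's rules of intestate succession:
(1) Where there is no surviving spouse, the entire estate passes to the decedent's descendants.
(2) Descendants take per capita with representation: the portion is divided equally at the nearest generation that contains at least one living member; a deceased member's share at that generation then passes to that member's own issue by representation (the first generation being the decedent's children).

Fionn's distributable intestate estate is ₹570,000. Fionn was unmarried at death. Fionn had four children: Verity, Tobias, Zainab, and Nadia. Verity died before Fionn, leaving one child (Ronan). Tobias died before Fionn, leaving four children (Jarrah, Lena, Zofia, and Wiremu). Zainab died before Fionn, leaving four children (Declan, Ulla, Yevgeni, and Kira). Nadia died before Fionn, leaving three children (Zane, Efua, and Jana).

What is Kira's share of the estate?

The entire ₹570,000 passes to the descendants.
No child survives, so the initial division is made at the grandchildren's generation.
That amount (₹570,000) is divided into 12 shares of ₹47,500: Ronan, Jarrah, Lena, Zofia, Wiremu, Declan, Ulla, Yevgeni, Kira, Zane, Efua, and Jana each take ₹47,500.

Kira receives ₹47,500.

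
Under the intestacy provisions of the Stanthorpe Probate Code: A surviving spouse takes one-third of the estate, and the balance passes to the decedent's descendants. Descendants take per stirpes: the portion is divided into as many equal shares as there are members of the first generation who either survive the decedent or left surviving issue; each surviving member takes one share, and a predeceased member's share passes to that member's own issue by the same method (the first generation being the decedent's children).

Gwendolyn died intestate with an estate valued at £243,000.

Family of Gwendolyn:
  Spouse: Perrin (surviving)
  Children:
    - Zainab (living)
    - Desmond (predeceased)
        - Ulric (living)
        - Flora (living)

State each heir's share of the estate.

Perrin: £81,000; Zainab: £81,000; Ulric: £40,500; Flora: £40,500

Perrin takes one-third of £243,000 = £81,000. The remaining £162,000 passes to the descendants.
The descendants' portion (£162,000) is divided into 2 shares of £81,000: Zainab takes £81,000; Desmond's £81,000 share passes to Desmond's issue.
Desmond's share (£81,000) is divided into 2 shares of £40,500: Ulric and Flora each take £40,500.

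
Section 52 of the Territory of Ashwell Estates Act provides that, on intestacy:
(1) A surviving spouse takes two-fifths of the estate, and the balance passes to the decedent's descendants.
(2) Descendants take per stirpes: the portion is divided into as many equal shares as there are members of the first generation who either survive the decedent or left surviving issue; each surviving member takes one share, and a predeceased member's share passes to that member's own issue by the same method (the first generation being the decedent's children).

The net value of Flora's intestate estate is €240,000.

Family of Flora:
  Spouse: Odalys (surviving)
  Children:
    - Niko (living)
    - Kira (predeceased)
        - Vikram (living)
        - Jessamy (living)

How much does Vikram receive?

Vikram receives €36,000.

Odalys takes two-fifths of €240,000 = €96,000. The remaining €144,000 passes to the descendants.
The descendants' portion (€144,000) is divided into 2 shares of €72,000: Niko takes €72,000; Kira's €72,000 share passes to Kira's issue.
Kira's share (€72,000) is divided into 2 shares of €36,000: Vikram and Jessamy each take €36,000.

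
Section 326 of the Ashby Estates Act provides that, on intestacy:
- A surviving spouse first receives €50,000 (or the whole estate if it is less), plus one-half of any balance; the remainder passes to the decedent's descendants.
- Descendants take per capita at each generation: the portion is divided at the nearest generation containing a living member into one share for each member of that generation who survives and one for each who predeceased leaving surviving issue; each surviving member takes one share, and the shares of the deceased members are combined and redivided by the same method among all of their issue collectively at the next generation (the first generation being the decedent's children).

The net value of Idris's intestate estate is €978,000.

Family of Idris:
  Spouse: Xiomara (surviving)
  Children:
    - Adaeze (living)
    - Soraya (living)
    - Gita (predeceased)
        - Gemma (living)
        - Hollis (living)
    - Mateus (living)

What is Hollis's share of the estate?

Hollis receives €58,000.

Xiomara first takes €50,000, leaving a balance of €928,000. Xiomara then takes one-half of the balance (€464,000), for a total of €514,000. The remaining €464,000 passes to the descendants.
The descendants' portion (€464,000) is divided at the children's generation into 4 shares of €116,000. Adaeze, Soraya, and Mateus each take €116,000. The remaining share for the deceased Gita (€116,000) is carried to the next generation.
That pool (€116,000) is divided at the grandchildren's generation equally among Gemma and Hollis: €58,000 each.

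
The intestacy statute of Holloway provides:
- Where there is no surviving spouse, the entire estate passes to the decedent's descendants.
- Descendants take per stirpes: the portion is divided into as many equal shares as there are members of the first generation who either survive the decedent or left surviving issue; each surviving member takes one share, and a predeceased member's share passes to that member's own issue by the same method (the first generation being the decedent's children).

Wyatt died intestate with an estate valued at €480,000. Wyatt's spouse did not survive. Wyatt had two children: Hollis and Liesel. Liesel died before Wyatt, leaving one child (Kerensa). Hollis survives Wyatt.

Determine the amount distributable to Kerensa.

Kerensa receives €240,000.

The entire €480,000 passes to the descendants.
That amount (€480,000) is divided into 2 shares of €240,000: Hollis takes €240,000; Liesel's €240,000 share passes to Liesel's issue.
Liesel's share (€240,000) passes entirely to Kerensa.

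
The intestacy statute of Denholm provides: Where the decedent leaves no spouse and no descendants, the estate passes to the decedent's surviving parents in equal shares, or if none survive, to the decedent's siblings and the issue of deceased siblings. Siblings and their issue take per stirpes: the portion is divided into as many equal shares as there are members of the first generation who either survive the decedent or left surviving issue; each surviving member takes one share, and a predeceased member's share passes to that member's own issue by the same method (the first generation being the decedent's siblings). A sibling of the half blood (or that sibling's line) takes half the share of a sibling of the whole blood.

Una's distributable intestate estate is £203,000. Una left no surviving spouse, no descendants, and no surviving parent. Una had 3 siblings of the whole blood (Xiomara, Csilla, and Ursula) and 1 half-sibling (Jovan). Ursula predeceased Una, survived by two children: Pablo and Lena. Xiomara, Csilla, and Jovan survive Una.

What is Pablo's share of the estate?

The entire £203,000 passes to the siblings and their issue.
Counting each half-blood sibling's line as half a unit, there are 7/2 units in £203,000, so one unit is £58,000. Whole-blood lines (Xiomara, Csilla, and Ursula) take £58,000 each; half-blood lines (Jovan) take £29,000 each.
Ursula's share (£58,000) is divided into 2 shares of £29,000: Pablo and Lena each take £29,000.

Pablo receives £29,000.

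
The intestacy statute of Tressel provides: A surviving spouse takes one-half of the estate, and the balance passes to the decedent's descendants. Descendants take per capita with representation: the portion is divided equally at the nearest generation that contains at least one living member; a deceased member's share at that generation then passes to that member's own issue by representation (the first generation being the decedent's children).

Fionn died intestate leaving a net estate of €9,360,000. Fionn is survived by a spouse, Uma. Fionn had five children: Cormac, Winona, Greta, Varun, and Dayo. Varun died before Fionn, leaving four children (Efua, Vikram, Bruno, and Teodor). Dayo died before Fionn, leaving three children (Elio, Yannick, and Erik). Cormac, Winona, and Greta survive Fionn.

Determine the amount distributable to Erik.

Uma takes one-half of €9,360,000 = €4,680,000. The remaining €4,680,000 passes to the descendants.
The descendants' portion (€4,680,000) is divided into 5 shares of €936,000: Cormac, Winona, and Greta each take €936,000; Varun's €936,000 share passes to Varun's issue; Dayo's €936,000 share passes to Dayo's issue.
Varun's share (€936,000) is divided into 4 shares of €234,000: Efua, Vikram, Bruno, and Teodor each take €234,000.
Dayo's share (€936,000) is divided into 3 shares of €312,000: Elio, Yannick, and Erik each take €312,000.

Erik receives €312,000.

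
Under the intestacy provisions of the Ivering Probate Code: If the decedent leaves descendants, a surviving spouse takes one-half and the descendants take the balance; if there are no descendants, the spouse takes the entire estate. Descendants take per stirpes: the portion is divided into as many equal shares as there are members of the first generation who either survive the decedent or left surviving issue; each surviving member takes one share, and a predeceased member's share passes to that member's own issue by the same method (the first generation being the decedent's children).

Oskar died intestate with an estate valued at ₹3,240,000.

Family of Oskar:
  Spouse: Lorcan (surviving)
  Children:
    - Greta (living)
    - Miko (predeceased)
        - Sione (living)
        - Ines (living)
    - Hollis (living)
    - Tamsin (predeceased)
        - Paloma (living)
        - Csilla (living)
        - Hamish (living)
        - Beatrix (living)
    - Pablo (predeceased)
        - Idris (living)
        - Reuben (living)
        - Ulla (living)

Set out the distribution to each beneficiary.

Lorcan: ₹1,620,000; Greta: ₹324,000; Sione: ₹162,000; Ines: ₹162,000; Hollis: ₹324,000; Paloma: ₹81,000; Csilla: ₹81,000; Hamish: ₹81,000; Beatrix: ₹81,000; Idris: ₹108,000; Reuben: ₹108,000; Ulla: ₹108,000

Lorcan takes one-half of ₹3,240,000 = ₹1,620,000. The remaining ₹1,620,000 passes to the descendants.
The descendants' portion (₹1,620,000) is divided into 5 shares of ₹324,000: Greta and Hollis each take ₹324,000; Miko's ₹324,000 share passes to Miko's issue; Tamsin's ₹324,000 share passes to Tamsin's issue; Pablo's ₹324,000 share passes to Pablo's issue.
Miko's share (₹324,000) is divided into 2 shares of ₹162,000: Sione and Ines each take ₹162,000.
Tamsin's share (₹324,000) is divided into 4 shares of ₹81,000: Paloma, Csilla, Hamish, and Beatrix each take ₹81,000.
Pablo's share (₹324,000) is divided into 3 shares of ₹108,000: Idris, Reuben, and Ulla each take ₹108,000.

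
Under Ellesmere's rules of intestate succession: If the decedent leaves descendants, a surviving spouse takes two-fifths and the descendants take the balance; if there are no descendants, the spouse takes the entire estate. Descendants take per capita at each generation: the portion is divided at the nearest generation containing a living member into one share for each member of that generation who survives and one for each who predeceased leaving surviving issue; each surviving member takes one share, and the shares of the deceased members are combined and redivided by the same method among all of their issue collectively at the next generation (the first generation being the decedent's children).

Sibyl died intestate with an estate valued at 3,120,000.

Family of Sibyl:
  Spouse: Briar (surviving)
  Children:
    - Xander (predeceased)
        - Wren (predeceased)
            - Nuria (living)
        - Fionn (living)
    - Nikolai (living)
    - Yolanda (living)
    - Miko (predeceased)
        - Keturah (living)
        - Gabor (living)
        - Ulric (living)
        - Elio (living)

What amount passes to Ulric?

Ulric receives 156,000.

Briar takes two-fifths of 3,120,000 = 1,248,000. The remaining 1,872,000 passes to the descendants.
The descendants' portion (1,872,000) is divided at the children's generation into 4 shares of 468,000. Nikolai and Yolanda each take 468,000. The 2 shares of the deceased (Xander and Miko) are combined into a pool of 936,000.
That pool (936,000) is divided at the grandchildren's generation into 6 shares of 156,000. Fionn, Keturah, Gabor, Ulric, and Elio each take 156,000. The remaining share for the deceased Wren (156,000) is carried to the next generation.
That pool (156,000) passes entirely to Nuria, the sole taker at the great-grandchildren's generation.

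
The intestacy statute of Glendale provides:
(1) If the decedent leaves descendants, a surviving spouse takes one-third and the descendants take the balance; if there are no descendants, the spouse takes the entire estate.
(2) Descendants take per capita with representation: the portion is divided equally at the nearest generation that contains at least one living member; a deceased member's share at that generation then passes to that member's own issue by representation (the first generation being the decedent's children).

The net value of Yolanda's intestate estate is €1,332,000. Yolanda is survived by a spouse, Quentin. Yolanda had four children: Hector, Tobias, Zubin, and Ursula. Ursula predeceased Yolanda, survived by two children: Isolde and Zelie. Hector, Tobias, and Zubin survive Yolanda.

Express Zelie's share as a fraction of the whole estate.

Quentin takes one-third of €1,332,000 = €444,000. The remaining €888,000 passes to the descendants.
The descendants' portion (€888,000) is divided into 4 shares of €222,000: Hector, Tobias, and Zubin each take €222,000; Ursula's €222,000 share passes to Ursula's issue.
Ursula's share (€222,000) is divided into 2 shares of €111,000: Isolde and Zelie each take €111,000.

Zelie receives 1/12 of the estate.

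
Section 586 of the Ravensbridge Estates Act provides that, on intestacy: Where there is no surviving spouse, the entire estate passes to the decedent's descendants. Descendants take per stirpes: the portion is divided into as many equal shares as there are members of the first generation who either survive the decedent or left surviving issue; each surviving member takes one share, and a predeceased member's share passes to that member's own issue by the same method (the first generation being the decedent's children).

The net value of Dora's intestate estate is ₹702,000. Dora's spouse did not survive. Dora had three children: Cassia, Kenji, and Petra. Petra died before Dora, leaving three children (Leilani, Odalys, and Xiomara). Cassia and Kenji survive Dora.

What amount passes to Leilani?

Leilani receives ₹78,000.

The entire ₹702,000 passes to the descendants.
That amount (₹702,000) is divided into 3 shares of ₹234,000: Cassia and Kenji each take ₹234,000; Petra's ₹234,000 share passes to Petra's issue.
Petra's share (₹234,000) is divided into 3 shares of ₹78,000: Leilani, Odalys, and Xiomara each take ₹78,000.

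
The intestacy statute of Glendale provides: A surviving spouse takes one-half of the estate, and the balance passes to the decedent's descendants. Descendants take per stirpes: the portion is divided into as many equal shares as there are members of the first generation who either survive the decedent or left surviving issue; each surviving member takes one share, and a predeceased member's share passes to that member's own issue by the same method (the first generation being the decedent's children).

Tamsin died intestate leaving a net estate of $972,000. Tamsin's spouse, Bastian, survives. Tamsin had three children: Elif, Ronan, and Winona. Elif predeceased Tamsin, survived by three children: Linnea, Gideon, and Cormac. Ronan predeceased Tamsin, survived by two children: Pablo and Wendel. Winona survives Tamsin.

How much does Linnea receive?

Bastian takes one-half of $972,000 = $486,000. The remaining $486,000 passes to the descendants.
The descendants' portion ($486,000) is divided into 3 shares of $162,000: Winona takes $162,000; Elif's $162,000 share passes to Elif's issue; Ronan's $162,000 share passes to Ronan's issue.
Elif's share ($162,000) is divided into 3 shares of $54,000: Linnea, Gideon, and Cormac each take $54,000.
Ronan's share ($162,000) is divided into 2 shares of $81,000: Pablo and Wendel each take $81,000.

Linnea receives $54,000.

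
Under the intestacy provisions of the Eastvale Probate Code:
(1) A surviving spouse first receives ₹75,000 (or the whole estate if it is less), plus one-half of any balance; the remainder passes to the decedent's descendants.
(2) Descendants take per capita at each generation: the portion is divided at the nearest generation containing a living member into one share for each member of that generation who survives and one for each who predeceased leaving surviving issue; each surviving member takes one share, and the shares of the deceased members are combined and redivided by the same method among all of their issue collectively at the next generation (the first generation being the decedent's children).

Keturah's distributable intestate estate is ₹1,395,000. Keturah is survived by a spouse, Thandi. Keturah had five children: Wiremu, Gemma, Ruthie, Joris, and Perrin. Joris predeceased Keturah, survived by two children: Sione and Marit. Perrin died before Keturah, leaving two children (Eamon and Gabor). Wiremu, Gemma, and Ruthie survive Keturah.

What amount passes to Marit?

Marit receives ₹66,000.

Thandi first takes ₹75,000, leaving a balance of ₹1,320,000. Thandi then takes one-half of the balance (₹660,000), for a total of ₹735,000. The remaining ₹660,000 passes to the descendants.
The descendants' portion (₹660,000) is divided at the children's generation into 5 shares of ₹132,000. Wiremu, Gemma, and Ruthie each take ₹132,000. The 2 shares of the deceased (Joris and Perrin) are combined into a pool of ₹264,000.
That pool (₹264,000) is divided at the grandchildren's generation equally among Sione, Marit, Eamon, and Gabor: ₹66,000 each.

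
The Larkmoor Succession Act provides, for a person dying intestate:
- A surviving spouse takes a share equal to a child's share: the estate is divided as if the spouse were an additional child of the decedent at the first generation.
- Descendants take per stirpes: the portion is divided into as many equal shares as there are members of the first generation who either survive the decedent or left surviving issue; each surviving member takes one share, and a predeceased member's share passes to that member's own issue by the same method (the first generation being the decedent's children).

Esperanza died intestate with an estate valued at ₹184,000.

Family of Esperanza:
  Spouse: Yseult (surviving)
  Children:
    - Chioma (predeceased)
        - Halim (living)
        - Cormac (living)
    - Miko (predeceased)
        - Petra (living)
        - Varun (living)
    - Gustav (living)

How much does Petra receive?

The spouse counts as an additional share at the children's level, so there are 4 primary shares of ₹46,000. Yseult takes one such share (₹46,000).
The children's combined portion (₹138,000) is divided into 3 shares of ₹46,000: Gustav takes ₹46,000; Chioma's ₹46,000 share passes to Chioma's issue; Miko's ₹46,000 share passes to Miko's issue.
Chioma's share (₹46,000) is divided into 2 shares of ₹23,000: Halim and Cormac each take ₹23,000.
Miko's share (₹46,000) is divided into 2 shares of ₹23,000: Petra and Varun each take ₹23,000.

Petra receives ₹23,000.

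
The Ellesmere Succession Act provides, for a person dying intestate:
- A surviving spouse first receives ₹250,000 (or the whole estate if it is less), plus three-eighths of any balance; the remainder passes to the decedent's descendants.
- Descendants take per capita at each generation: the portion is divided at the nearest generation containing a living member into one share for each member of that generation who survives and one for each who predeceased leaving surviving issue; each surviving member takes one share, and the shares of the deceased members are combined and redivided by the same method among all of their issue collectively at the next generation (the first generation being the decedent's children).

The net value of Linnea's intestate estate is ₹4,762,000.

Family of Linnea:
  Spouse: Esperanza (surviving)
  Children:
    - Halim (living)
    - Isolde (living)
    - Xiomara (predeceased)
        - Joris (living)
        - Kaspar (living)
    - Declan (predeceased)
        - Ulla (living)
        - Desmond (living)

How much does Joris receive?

Joris receives ₹352,500.

Esperanza first takes ₹250,000, leaving a balance of ₹4,512,000. Esperanza then takes three-eighths of the balance (₹1,692,000), for a total of ₹1,942,000. The remaining ₹2,820,000 passes to the descendants.
The descendants' portion (₹2,820,000) is divided at the children's generation into 4 shares of ₹705,000. Halim and Isolde each take ₹705,000. The 2 shares of the deceased (Xiomara and Declan) are combined into a pool of ₹1,410,000.
That pool (₹1,410,000) is divided at the grandchildren's generation equally among Joris, Kaspar, Ulla, and Desmond: ₹352,500 each.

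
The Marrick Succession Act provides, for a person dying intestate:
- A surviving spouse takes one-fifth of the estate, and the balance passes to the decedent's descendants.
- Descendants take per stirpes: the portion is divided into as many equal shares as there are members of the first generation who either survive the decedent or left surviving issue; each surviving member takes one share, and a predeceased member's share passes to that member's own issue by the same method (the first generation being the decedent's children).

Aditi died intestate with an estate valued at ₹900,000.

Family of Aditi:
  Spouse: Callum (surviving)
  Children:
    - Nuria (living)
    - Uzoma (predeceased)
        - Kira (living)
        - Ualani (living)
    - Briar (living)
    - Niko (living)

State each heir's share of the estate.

Callum: ₹180,000; Nuria: ₹180,000; Kira: ₹90,000; Ualani: ₹90,000; Briar: ₹180,000; Niko: ₹180,000

Callum takes one-fifth of ₹900,000 = ₹180,000. The remaining ₹720,000 passes to the descendants.
The descendants' portion (₹720,000) is divided into 4 shares of ₹180,000: Nuria, Briar, and Niko each take ₹180,000; Uzoma's ₹180,000 share passes to Uzoma's issue.
Uzoma's share (₹180,000) is divided into 2 shares of ₹90,000: Kira and Ualani each take ₹90,000.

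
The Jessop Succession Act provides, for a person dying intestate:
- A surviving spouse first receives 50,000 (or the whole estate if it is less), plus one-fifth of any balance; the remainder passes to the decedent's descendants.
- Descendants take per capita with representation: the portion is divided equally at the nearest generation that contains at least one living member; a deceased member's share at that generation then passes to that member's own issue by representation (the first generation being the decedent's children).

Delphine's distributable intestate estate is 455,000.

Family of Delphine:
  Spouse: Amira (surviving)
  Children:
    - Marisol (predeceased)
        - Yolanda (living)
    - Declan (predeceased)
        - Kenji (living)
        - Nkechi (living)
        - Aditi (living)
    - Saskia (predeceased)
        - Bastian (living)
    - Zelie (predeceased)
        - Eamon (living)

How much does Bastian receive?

Amira first takes 50,000, leaving a balance of 405,000. Amira then takes one-fifth of the balance (81,000), for a total of 131,000. The remaining 324,000 passes to the descendants.
No child survives, so the initial division is made at the grandchildren's generation.
The descendants' portion (324,000) is divided into 6 shares of 54,000: Yolanda, Kenji, Nkechi, Aditi, Bastian, and Eamon each take 54,000.

Bastian receives 54,000.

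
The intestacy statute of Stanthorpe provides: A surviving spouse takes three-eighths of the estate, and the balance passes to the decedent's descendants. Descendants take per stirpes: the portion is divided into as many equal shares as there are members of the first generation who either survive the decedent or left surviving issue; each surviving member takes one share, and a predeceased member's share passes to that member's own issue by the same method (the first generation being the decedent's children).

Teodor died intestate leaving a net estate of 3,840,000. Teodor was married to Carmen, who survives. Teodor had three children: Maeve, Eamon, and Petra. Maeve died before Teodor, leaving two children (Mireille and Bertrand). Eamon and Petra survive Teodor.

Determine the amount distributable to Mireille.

Mireille receives 400,000.

Carmen takes three-eighths of 3,840,000 = 1,440,000. The remaining 2,400,000 passes to the descendants.
The descendants' portion (2,400,000) is divided into 3 shares of 800,000: Eamon and Petra each take 800,000; Maeve's 800,000 share passes to Maeve's issue.
Maeve's share (800,000) is divided into 2 shares of 400,000: Mireille and Bertrand each take 400,000.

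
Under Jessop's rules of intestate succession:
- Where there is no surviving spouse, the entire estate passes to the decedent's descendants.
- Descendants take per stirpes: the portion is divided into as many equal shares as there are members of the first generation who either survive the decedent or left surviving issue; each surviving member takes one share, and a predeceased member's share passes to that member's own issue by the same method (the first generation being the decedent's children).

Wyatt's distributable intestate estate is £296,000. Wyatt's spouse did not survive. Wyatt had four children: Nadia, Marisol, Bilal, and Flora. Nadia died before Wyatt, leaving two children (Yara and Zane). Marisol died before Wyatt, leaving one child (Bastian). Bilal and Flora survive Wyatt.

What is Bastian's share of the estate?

The entire £296,000 passes to the descendants.
That amount (£296,000) is divided into 4 shares of £74,000: Bilal and Flora each take £74,000; Nadia's £74,000 share passes to Nadia's issue; Marisol's £74,000 share passes to Marisol's issue.
Nadia's share (£74,000) is divided into 2 shares of £37,000: Yara and Zane each take £37,000.
Marisol's share (£74,000) passes entirely to Bastian.

Bastian receives £74,000.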